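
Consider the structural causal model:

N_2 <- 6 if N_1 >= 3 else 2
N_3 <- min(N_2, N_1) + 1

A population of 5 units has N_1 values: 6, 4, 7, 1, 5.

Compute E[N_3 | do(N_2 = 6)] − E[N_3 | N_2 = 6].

Every unit gets N_2=6 under the intervention. N_3 values become 7, 5, 7, 2, 6; E[N_3|do(N_2=6)] = 5.4.
E[N_3|N_2=6] averages over only the 4 units with N_2=6 (N_1 = 6, 4, 7, 5): N_3 = 7, 5, 7, 6, mean 6.25.
Difference = 5.4 − 6.25 = -0.85.

-0.85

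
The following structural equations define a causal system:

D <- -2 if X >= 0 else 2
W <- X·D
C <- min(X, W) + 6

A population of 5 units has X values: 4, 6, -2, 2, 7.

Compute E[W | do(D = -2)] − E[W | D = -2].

The intervention sets D=-2 in all 5 units regardless of X. Recomputing W per unit gives -8, -12, 4, -4, -14; average -6.8.
Conditioning on D=-2 selects the 4 unit(s) with X ∈ {4, 6, 2, 7}. Their W values: -8, -12, -4, -14. Mean = -9.5.
Difference = -6.8 − (-9.5) = 2.7.

2.7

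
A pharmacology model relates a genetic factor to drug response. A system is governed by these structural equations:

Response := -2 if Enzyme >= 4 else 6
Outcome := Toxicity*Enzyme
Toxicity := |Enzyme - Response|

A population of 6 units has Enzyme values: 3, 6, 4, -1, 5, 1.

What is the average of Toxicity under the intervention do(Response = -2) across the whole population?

5

do(Response=-2) breaks Response's dependence on Enzyme. With Response=-2 fixed, Toxicity across the units is 5, 8, 6, 1, 7, 3, mean 5.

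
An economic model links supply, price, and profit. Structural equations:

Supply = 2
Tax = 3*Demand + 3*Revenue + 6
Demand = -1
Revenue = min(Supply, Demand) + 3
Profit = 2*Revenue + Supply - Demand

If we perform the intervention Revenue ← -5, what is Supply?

2

Under do(Revenue=-5), the mechanism Revenue = min(Supply, Demand) + 3 is discarded; Revenue is fixed at -5.
Since Supply is not a descendant of the intervened variable, it is unaffected.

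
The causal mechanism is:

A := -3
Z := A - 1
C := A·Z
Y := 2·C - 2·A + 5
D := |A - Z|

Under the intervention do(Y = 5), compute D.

1

The intervention breaks the incoming arrows to Y: Y := 2·C - 2·A + 5 no longer applies, and Y = 5.
Since D is not a descendant of the intervened variable, it is unaffected.
Z = A - 1  [with A=-3]  = -4
D = |A - Z|  [with A=-3, Z=-4]  = 1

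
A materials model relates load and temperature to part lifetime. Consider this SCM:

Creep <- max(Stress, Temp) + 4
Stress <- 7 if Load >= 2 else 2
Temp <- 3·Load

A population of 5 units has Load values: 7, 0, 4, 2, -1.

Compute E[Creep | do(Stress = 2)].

12.6

The intervention sets Stress=2 in all 5 units regardless of Load. Recomputing Creep per unit gives 25, 6, 16, 10, 6; average 12.6.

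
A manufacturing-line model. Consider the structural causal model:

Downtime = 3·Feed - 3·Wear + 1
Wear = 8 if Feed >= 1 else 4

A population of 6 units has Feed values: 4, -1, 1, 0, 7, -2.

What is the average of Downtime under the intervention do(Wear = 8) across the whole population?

Under do(Wear=8), Wear's equation is replaced by Wear=8 for every unit. Per-unit Downtime: -11, -26, -20, -23, -2, -29. Mean = -18.5.

-18.5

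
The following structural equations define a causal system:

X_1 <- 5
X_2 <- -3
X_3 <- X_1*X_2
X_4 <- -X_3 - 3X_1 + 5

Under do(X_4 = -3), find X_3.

Under do(X_4=-3), the mechanism X_4 <- -X_3 - 3X_1 + 5 is discarded; X_4 is fixed at -3.
Since X_3 is not a descendant of the intervened variable, it is unaffected.
X_3 = X_1*X_2  [with X_1=5, X_2=-3]  = -15

-15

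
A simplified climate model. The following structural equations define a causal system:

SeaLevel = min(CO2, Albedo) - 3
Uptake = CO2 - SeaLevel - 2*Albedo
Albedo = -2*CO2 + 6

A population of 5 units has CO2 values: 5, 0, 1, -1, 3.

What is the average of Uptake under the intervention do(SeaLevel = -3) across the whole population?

-1

Every unit gets SeaLevel=-3 under the intervention. Uptake values become 16, -9, -4, -14, 6; E[Uptake|do(SeaLevel=-3)] = -1.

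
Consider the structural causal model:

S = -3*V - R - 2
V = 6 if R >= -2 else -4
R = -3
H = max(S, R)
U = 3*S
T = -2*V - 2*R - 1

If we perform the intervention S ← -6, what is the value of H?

-3

Intervening sets S = -6 and removes its equation (S = -3*V - R - 2).
H = max(S, R)  [with S=-6, R=-3]  = -3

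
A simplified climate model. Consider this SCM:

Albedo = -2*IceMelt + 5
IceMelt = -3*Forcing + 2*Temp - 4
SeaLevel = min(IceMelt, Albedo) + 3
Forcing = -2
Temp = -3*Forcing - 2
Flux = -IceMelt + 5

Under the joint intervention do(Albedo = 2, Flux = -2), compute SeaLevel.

5

Setting Albedo = 2, Flux = -2 by intervention discards those variables' equations.
Temp = -3*Forcing - 2  [with Forcing=-2]  = 4
IceMelt = -3*Forcing + 2*Temp - 4  [with Forcing=-2, Temp=4]  = 10
SeaLevel = min(IceMelt, Albedo) + 3  [with IceMelt=10, Albedo=2]  = 5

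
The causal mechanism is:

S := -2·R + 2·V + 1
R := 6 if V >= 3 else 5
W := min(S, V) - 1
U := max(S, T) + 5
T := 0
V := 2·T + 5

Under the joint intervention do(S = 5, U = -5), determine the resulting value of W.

4

The joint intervention fixes S = 5, U = -5, removing each variable's own equation.
V = 2·T + 5  [with T=0]  = 5
W = min(S, V) - 1  [with S=5, V=5]  = 4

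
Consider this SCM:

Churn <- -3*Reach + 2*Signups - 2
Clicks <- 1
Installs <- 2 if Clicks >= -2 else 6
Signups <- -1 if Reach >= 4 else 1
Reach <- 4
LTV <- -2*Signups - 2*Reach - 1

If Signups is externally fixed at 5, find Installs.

2

Under do(Signups=5), the mechanism Signups <- -1 if Reach >= 4 else 1 is discarded; Signups is fixed at 5.
Since Installs is not a descendant of the intervened variable, it is unaffected.
Installs = 2 if Clicks >= -2 else 6  [with Clicks=1]  = 2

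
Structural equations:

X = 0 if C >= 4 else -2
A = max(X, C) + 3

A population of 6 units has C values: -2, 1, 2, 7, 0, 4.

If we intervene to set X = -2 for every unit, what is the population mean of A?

The intervention sets X=-2 in all 6 units regardless of C. Recomputing A per unit gives 1, 4, 5, 10, 3, 7; average 5.

5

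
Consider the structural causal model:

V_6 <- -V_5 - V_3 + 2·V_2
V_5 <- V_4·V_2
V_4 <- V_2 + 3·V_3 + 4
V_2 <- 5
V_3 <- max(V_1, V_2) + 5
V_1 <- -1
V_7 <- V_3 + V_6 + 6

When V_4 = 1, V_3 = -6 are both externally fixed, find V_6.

The joint intervention fixes V_4 = 1, V_3 = -6, removing each variable's own equation.
V_5 = V_4·V_2  [with V_4=1, V_2=5]  = 5
V_6 = -V_5 - V_3 + 2·V_2  [with V_5=5, V_3=-6, V_2=5]  = 11

11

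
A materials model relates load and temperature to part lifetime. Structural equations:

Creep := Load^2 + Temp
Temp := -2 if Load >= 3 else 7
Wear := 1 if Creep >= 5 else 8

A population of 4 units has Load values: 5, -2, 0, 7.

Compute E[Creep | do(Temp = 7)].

26.5

Under do(Temp=7), Temp's equation is replaced by Temp=7 for every unit. Per-unit Creep: 32, 11, 7, 56. Mean = 26.5.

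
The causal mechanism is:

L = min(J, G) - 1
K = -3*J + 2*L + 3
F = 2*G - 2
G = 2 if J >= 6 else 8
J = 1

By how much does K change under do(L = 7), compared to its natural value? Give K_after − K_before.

Intervening sets L = 7 and removes its equation (L = min(J, G) - 1).
K = -3*J + 2*L + 3  [with J=1, L=7]  = 14
Without intervention: G = 2 if J >= 6 else 8  [with J=1]  = 8; L = min(J, G) - 1  [with J=1, G=8]  = 0; K = -3*J + 2*L + 3  [with J=1, L=0]  = 0.
Change = 14 − 0 = 14.

14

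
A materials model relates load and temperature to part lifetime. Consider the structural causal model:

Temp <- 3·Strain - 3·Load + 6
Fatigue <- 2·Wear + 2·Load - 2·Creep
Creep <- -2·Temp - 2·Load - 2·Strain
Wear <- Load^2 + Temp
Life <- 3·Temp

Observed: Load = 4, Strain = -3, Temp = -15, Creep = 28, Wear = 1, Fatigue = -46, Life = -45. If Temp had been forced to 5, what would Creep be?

-12

The intervention breaks the incoming arrows to Temp: Temp <- 3·Strain - 3·Load + 6 no longer applies, and Temp = 5.
Creep = -2·Temp - 2·Load - 2·Strain  [with Temp=5, Load=4, Strain=-3]  = -12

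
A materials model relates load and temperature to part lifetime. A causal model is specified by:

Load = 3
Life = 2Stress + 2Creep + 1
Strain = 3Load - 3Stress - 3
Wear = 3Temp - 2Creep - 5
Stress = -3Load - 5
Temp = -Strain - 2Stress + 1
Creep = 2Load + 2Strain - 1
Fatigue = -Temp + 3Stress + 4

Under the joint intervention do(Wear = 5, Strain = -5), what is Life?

-37

Setting Wear = 5, Strain = -5 by intervention discards those variables' equations.
Stress = -3Load - 5  [with Load=3]  = -14
Creep = 2Load + 2Strain - 1  [with Load=3, Strain=-5]  = -5
Life = 2Stress + 2Creep + 1  [with Stress=-14, Creep=-5]  = -37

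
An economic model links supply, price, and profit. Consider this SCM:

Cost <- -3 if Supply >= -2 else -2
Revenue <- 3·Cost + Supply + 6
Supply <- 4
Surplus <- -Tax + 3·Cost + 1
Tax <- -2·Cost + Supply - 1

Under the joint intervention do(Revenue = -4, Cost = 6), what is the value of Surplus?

Setting Revenue = -4, Cost = 6 by intervention discards those variables' equations.
Tax = -2·Cost + Supply - 1  [with Cost=6, Supply=4]  = -9
Surplus = -Tax + 3·Cost + 1  [with Tax=-9, Cost=6]  = 28

28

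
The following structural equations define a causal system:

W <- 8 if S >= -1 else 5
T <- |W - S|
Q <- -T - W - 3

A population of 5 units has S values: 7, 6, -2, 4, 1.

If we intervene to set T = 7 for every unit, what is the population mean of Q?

-17.4

Under do(T=7), T's equation is replaced by T=7 for every unit. Per-unit Q: -18, -18, -15, -18, -18. Mean = -17.4.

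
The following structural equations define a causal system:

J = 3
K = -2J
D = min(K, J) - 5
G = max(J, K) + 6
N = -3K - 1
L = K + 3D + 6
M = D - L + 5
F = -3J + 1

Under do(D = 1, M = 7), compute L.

3

Under do(D = 1, M = 7), each intervened variable's structural equation is replaced by its fixed value.
K = -2J  [with J=3]  = -6
L = K + 3D + 6  [with K=-6, D=1]  = 3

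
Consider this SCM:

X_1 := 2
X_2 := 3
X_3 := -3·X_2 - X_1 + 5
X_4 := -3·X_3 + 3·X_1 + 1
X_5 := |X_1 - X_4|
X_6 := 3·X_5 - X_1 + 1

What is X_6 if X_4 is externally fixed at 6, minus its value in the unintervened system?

-57

Under do(X_4=6), the mechanism X_4 := -3·X_3 + 3·X_1 + 1 is discarded; X_4 is fixed at 6.
X_5 = |X_1 - X_4|  [with X_1=2, X_4=6]  = 4
X_6 = 3·X_5 - X_1 + 1  [with X_5=4, X_1=2]  = 11
Without intervention: X_3 = -3·X_2 - X_1 + 5  [with X_2=3, X_1=2]  = -6; X_4 = -3·X_3 + 3·X_1 + 1  [with X_3=-6, X_1=2]  = 25; X_5 = |X_1 - X_4|  [with X_1=2, X_4=25]  = 23; X_6 = 3·X_5 - X_1 + 1  [with X_5=23, X_1=2]  = 68.
Change = 11 − 68 = -57.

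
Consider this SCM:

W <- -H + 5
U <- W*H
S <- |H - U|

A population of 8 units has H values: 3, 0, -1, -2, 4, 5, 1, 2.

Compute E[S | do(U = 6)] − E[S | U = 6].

1

Every unit gets U=6 under the intervention. S values become 3, 6, 7, 8, 2, 1, 5, 4; E[S|do(U=6)] = 4.5.
Conditioning on U=6 selects the 2 unit(s) with H ∈ {3, 2}. Their S values: 3, 4. Mean = 3.5.
Difference = 4.5 − 3.5 = 1.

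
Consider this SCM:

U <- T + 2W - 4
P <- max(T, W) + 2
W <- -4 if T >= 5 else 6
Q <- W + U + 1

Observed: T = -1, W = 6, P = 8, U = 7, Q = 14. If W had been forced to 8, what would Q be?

20

do(W=8) replaces the equation W <- -4 if T >= 5 else 6 with the constant W = 8.
U = T + 2W - 4  [with T=-1, W=8]  = 11
Q = W + U + 1  [with W=8, U=11]  = 20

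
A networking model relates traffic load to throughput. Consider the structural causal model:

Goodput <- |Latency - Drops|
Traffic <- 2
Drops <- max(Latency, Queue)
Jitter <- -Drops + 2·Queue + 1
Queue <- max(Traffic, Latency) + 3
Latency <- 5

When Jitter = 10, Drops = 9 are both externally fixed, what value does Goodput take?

4

Setting Jitter = 10, Drops = 9 by intervention discards those variables' equations.
Goodput = |Latency - Drops|  [with Latency=5, Drops=9]  = 4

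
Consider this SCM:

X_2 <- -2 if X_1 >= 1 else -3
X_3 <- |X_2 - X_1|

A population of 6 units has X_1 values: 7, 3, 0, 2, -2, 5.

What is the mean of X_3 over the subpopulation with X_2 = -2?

6.25

Conditioning on X_2=-2 selects the 4 unit(s) with X_1 ∈ {7, 3, 2, 5}. Their X_3 values: 9, 5, 4, 7. Mean = 6.25.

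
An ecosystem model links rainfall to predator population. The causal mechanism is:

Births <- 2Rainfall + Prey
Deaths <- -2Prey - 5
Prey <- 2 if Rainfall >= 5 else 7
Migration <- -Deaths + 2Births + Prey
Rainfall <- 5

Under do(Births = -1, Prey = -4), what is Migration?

Setting Births = -1, Prey = -4 by intervention discards those variables' equations.
Deaths = -2Prey - 5  [with Prey=-4]  = 3
Migration = -Deaths + 2Births + Prey  [with Deaths=3, Births=-1, Prey=-4]  = -9

-9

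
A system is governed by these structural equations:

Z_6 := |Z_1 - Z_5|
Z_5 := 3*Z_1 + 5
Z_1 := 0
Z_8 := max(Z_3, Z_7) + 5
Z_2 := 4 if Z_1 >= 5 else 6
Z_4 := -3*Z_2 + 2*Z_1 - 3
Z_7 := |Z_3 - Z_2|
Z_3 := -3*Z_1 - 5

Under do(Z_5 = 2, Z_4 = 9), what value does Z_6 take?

2

Setting Z_5 = 2, Z_4 = 9 by intervention discards those variables' equations.
Z_6 = |Z_1 - Z_5|  [with Z_1=0, Z_5=2]  = 2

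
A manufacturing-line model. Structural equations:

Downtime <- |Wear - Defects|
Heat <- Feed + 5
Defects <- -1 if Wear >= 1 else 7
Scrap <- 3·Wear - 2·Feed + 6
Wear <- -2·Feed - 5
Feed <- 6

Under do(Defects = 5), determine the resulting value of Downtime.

Under do(Defects=5), the mechanism Defects <- -1 if Wear >= 1 else 7 is discarded; Defects is fixed at 5.
Wear = -2·Feed - 5  [with Feed=6]  = -17
Downtime = |Wear - Defects|  [with Wear=-17, Defects=5]  = 22

22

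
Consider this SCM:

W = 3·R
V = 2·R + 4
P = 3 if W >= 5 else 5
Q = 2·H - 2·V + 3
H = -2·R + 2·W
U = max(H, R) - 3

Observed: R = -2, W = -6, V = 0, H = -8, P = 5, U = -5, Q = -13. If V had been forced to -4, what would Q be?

The intervention breaks the incoming arrows to V: V = 2·R + 4 no longer applies, and V = -4.
W = 3·R  [with R=-2]  = -6
H = -2·R + 2·W  [with R=-2, W=-6]  = -8
Q = 2·H - 2·V + 3  [with H=-8, V=-4]  = -5

-5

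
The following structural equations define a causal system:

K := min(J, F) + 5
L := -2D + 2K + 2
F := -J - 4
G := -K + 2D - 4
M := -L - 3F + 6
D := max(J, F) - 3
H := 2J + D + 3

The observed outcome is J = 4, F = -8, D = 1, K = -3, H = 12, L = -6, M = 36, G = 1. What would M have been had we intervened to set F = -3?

11

Under do(F=-3), the mechanism F := -J - 4 is discarded; F is fixed at -3.
D = max(J, F) - 3  [with J=4, F=-3]  = 1
K = min(J, F) + 5  [with J=4, F=-3]  = 2
L = -2D + 2K + 2  [with D=1, K=2]  = 4
M = -L - 3F + 6  [with L=4, F=-3]  = 11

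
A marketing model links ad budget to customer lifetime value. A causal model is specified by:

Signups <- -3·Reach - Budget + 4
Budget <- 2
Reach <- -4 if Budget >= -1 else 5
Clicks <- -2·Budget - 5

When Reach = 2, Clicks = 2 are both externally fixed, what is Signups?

Setting Reach = 2, Clicks = 2 by intervention discards those variables' equations.
Signups = -3·Reach - Budget + 4  [with Reach=2, Budget=2]  = -4

-4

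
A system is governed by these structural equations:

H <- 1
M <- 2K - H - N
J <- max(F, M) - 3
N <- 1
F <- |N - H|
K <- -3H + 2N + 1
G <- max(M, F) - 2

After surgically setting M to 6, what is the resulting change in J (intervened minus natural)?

6

Under do(M=6), the mechanism M <- 2K - H - N is discarded; M is fixed at 6.
F = |N - H|  [with N=1, H=1]  = 0
J = max(F, M) - 3  [with F=0, M=6]  = 3
Without intervention: F = |N - H|  [with N=1, H=1]  = 0; K = -3H + 2N + 1  [with H=1, N=1]  = 0; M = 2K - H - N  [with K=0, H=1, N=1]  = -2; J = max(F, M) - 3  [with F=0, M=-2]  = -3.
Change = 3 − (-3) = 6.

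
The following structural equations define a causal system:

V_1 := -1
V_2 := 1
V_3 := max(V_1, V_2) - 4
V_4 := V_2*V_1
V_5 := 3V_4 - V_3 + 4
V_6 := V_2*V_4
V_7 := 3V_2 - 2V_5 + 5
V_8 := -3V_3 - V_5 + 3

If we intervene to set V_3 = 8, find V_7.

22

The intervention breaks the incoming arrows to V_3: V_3 := max(V_1, V_2) - 4 no longer applies, and V_3 = 8.
V_4 = V_2*V_1  [with V_2=1, V_1=-1]  = -1
V_5 = 3V_4 - V_3 + 4  [with V_4=-1, V_3=8]  = -7
V_7 = 3V_2 - 2V_5 + 5  [with V_2=1, V_5=-7]  = 22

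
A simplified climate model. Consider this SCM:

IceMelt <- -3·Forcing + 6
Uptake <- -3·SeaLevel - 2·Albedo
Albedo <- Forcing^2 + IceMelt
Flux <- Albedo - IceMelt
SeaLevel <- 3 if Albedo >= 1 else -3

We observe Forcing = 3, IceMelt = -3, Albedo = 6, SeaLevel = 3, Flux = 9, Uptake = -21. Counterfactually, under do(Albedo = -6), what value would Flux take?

do(Albedo=-6) replaces the equation Albedo <- Forcing^2 + IceMelt with the constant Albedo = -6.
IceMelt = -3·Forcing + 6  [with Forcing=3]  = -3
Flux = Albedo - IceMelt  [with Albedo=-6, IceMelt=-3]  = -3

-3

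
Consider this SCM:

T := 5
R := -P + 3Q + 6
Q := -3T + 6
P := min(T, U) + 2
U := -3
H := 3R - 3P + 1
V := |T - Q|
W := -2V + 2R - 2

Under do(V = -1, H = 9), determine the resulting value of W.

Under do(V = -1, H = 9), each intervened variable's structural equation is replaced by its fixed value.
P = min(T, U) + 2  [with T=5, U=-3]  = -1
Q = -3T + 6  [with T=5]  = -9
R = -P + 3Q + 6  [with P=-1, Q=-9]  = -20
W = -2V + 2R - 2  [with V=-1, R=-20]  = -40

-40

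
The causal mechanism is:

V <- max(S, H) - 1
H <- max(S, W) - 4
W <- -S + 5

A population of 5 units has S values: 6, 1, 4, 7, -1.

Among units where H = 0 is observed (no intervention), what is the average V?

Conditioning on H=0 selects the 2 unit(s) with S ∈ {1, 4}. Their V values: 0, 3. Mean = 1.5.

1.5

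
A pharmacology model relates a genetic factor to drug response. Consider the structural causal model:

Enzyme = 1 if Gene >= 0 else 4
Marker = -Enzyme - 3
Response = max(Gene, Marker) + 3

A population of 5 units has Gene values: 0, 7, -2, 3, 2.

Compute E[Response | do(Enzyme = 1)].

5

do(Enzyme=1) breaks Enzyme's dependence on Gene. With Enzyme=1 fixed, Response across the units is 3, 10, 1, 6, 5, mean 5.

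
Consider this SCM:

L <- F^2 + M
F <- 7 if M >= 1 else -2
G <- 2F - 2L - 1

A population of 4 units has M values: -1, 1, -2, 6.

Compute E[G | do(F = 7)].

Under do(F=7), F's equation is replaced by F=7 for every unit. Per-unit G: -83, -87, -81, -97. Mean = -87.

-87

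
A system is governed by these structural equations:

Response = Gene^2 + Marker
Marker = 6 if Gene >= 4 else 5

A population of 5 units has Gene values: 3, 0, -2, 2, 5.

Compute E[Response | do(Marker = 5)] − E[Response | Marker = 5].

4.15

do(Marker=5) breaks Marker's dependence on Gene. With Marker=5 fixed, Response across the units is 14, 5, 9, 9, 30, mean 13.4.
Observing Marker=5 restricts to units where Marker's equation naturally yields 5: Gene ∈ {3, 0, -2, 2}. In that subpopulation Response = 14, 5, 9, 9, mean 9.25.
Difference = 13.4 − 9.25 = 4.15.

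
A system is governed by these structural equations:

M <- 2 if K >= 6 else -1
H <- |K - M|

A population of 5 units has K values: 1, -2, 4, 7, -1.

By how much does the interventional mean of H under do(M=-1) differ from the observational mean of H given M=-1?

1.2

Under do(M=-1), M's equation is replaced by M=-1 for every unit. Per-unit H: 2, 1, 5, 8, 0. Mean = 3.2.
Conditioning on M=-1 selects the 4 unit(s) with K ∈ {1, -2, 4, -1}. Their H values: 2, 1, 5, 0. Mean = 2.
Difference = 3.2 − 2 = 1.2.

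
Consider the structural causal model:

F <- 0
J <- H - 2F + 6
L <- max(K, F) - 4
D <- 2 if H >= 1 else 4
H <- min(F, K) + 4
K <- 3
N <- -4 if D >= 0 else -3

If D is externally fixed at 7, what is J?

Intervening sets D = 7 and removes its equation (D <- 2 if H >= 1 else 4).
No directed path runs from D to J, so J keeps its natural value.
H = min(F, K) + 4  [with F=0, K=3]  = 4
J = H - 2F + 6  [with H=4, F=0]  = 10

10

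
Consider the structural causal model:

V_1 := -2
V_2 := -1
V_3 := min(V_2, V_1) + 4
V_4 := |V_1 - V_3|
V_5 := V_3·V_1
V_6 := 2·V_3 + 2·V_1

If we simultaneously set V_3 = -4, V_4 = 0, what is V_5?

Setting V_3 = -4, V_4 = 0 by intervention discards those variables' equations.
V_5 = V_3·V_1  [with V_3=-4, V_1=-2]  = 8

8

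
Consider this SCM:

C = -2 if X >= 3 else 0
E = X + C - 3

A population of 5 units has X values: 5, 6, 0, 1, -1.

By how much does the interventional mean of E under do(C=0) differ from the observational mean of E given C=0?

Under do(C=0), C's equation is replaced by C=0 for every unit. Per-unit E: 2, 3, -3, -2, -4. Mean = -0.8.
Conditioning on C=0 selects the 3 unit(s) with X ∈ {0, 1, -1}. Their E values: -3, -2, -4. Mean = -3.
Difference = -0.8 − (-3) = 2.2.

2.2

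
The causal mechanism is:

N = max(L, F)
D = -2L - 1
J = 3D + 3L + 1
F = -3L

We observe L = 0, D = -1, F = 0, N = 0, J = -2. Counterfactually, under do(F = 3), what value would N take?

The intervention breaks the incoming arrows to F: F = -3L no longer applies, and F = 3.
N = max(L, F)  [with L=0, F=3]  = 3

3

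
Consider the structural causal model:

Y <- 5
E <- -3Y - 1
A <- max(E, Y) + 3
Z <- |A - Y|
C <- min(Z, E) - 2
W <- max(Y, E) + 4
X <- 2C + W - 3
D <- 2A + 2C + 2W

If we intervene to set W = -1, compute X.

-40

Intervening sets W = -1 and removes its equation (W <- max(Y, E) + 4).
E = -3Y - 1  [with Y=5]  = -16
A = max(E, Y) + 3  [with E=-16, Y=5]  = 8
Z = |A - Y|  [with A=8, Y=5]  = 3
C = min(Z, E) - 2  [with Z=3, E=-16]  = -18
X = 2C + W - 3  [with C=-18, W=-1]  = -40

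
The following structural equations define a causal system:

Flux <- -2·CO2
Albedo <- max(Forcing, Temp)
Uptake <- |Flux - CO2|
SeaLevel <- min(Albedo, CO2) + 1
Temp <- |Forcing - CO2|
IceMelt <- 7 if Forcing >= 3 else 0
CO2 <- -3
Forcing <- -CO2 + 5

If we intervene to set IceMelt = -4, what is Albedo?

11

Intervening sets IceMelt = -4 and removes its equation (IceMelt <- 7 if Forcing >= 3 else 0).
No directed path runs from IceMelt to Albedo, so Albedo keeps its natural value.
Forcing = -CO2 + 5  [with CO2=-3]  = 8
Temp = |Forcing - CO2|  [with Forcing=8, CO2=-3]  = 11
Albedo = max(Forcing, Temp)  [with Forcing=8, Temp=11]  = 11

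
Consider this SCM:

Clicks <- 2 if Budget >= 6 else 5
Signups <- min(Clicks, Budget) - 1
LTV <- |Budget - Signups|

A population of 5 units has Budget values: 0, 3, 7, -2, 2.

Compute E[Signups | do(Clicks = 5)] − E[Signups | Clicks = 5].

0.85

Under do(Clicks=5), Clicks's equation is replaced by Clicks=5 for every unit. Per-unit Signups: -1, 2, 4, -3, 1. Mean = 0.6.
Observing Clicks=5 restricts to units where Clicks's equation naturally yields 5: Budget ∈ {0, 3, -2, 2}. In that subpopulation Signups = -1, 2, -3, 1, mean -0.25.
Difference = 0.6 − (-0.25) = 0.85.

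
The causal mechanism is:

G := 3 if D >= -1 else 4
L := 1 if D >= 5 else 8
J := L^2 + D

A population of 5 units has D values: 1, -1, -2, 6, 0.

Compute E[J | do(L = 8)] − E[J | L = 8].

1.3

The intervention sets L=8 in all 5 units regardless of D. Recomputing J per unit gives 65, 63, 62, 70, 64; average 64.8.
Observing L=8 restricts to units where L's equation naturally yields 8: D ∈ {1, -1, -2, 0}. In that subpopulation J = 65, 63, 62, 64, mean 63.5.
Difference = 64.8 − 63.5 = 1.3.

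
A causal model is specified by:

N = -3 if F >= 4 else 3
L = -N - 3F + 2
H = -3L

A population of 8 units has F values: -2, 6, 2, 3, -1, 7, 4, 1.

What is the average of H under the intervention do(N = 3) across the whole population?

25.5

Every unit gets N=3 under the intervention. H values become -15, 57, 21, 30, -6, 66, 39, 12; E[H|do(N=3)] = 25.5.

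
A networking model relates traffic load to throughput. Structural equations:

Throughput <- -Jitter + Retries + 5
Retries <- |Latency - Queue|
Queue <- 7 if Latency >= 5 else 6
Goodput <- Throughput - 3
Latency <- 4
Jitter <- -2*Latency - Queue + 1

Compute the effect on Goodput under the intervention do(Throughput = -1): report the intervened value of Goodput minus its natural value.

-21

The intervention breaks the incoming arrows to Throughput: Throughput <- -Jitter + Retries + 5 no longer applies, and Throughput = -1.
Goodput = Throughput - 3  [with Throughput=-1]  = -4
Without intervention: Queue = 7 if Latency >= 5 else 6  [with Latency=4]  = 6; Retries = |Latency - Queue|  [with Latency=4, Queue=6]  = 2; Jitter = -2*Latency - Queue + 1  [with Latency=4, Queue=6]  = -13; Throughput = -Jitter + Retries + 5  [with Jitter=-13, Retries=2]  = 20; Goodput = Throughput - 3  [with Throughput=20]  = 17.
Change = -4 − 17 = -21.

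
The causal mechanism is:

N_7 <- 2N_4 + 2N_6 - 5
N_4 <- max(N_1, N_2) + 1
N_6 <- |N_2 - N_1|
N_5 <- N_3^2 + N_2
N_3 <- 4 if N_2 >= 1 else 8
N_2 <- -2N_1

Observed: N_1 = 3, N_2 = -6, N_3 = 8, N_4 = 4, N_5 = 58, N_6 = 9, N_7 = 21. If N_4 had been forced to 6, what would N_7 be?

The intervention breaks the incoming arrows to N_4: N_4 <- max(N_1, N_2) + 1 no longer applies, and N_4 = 6.
N_2 = -2N_1  [with N_1=3]  = -6
N_6 = |N_2 - N_1|  [with N_2=-6, N_1=3]  = 9
N_7 = 2N_4 + 2N_6 - 5  [with N_4=6, N_6=9]  = 25

25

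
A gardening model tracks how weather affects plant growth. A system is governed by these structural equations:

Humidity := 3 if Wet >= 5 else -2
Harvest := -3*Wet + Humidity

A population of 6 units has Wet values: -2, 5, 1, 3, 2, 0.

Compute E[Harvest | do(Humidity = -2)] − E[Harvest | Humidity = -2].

-2.1

The intervention sets Humidity=-2 in all 6 units regardless of Wet. Recomputing Harvest per unit gives 4, -17, -5, -11, -8, -2; average -6.5.
E[Harvest|Humidity=-2] averages over only the 5 units with Humidity=-2 (Wet = -2, 1, 3, 2, 0): Harvest = 4, -5, -11, -8, -2, mean -4.4.
Difference = -6.5 − (-4.4) = -2.1.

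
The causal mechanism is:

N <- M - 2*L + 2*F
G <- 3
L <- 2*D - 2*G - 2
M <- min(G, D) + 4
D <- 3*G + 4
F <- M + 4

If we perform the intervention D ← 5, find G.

Under do(D=5), the mechanism D <- 3*G + 4 is discarded; D is fixed at 5.
G is not downstream of the intervention, so its value is determined by the original equations.

3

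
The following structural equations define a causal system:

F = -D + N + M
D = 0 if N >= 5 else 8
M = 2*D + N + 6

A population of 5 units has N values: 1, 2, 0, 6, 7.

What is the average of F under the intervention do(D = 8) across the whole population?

20.4

Every unit gets D=8 under the intervention. F values become 16, 18, 14, 26, 28; E[F|do(D=8)] = 20.4.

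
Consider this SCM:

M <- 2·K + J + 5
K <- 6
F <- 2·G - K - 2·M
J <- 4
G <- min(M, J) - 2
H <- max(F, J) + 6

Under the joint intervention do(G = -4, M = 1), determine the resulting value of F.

The joint intervention fixes G = -4, M = 1, removing each variable's own equation.
F = 2·G - K - 2·M  [with G=-4, K=6, M=1]  = -16

-16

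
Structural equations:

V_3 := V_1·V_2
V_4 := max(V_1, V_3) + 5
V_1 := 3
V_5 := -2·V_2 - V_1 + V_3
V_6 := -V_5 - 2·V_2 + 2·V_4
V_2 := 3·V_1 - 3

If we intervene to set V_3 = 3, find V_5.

-12

do(V_3=3) replaces the equation V_3 := V_1·V_2 with the constant V_3 = 3.
V_2 = 3·V_1 - 3  [with V_1=3]  = 6
V_5 = -2·V_2 - V_1 + V_3  [with V_2=6, V_1=3, V_3=3]  = -12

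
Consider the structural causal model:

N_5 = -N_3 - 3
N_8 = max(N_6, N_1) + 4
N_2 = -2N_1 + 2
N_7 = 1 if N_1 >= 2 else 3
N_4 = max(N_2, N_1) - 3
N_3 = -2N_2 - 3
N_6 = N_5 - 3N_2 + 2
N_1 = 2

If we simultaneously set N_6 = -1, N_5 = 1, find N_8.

6

Under do(N_6 = -1, N_5 = 1), each intervened variable's structural equation is replaced by its fixed value.
N_8 = max(N_6, N_1) + 4  [with N_6=-1, N_1=2]  = 6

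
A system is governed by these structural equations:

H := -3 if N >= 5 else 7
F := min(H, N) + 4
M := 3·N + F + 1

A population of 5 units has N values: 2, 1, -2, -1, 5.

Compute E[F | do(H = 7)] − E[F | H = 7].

Under do(H=7), H's equation is replaced by H=7 for every unit. Per-unit F: 6, 5, 2, 3, 9. Mean = 5.
Conditioning on H=7 selects the 4 unit(s) with N ∈ {2, 1, -2, -1}. Their F values: 6, 5, 2, 3. Mean = 4.
Difference = 5 − 4 = 1.

1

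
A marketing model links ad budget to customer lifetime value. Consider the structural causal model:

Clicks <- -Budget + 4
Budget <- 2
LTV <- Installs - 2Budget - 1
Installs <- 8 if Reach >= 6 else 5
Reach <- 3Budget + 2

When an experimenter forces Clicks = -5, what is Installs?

The intervention breaks the incoming arrows to Clicks: Clicks <- -Budget + 4 no longer applies, and Clicks = -5.
Installs is not downstream of the intervention, so its value is determined by the original equations.
Reach = 3Budget + 2  [with Budget=2]  = 8
Installs = 8 if Reach >= 6 else 5  [with Reach=8]  = 8

8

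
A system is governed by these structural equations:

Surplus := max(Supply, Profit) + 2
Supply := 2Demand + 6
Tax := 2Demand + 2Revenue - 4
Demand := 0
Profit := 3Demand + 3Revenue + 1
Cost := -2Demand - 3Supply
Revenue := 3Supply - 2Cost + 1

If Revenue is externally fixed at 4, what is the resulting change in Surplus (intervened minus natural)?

The intervention breaks the incoming arrows to Revenue: Revenue := 3Supply - 2Cost + 1 no longer applies, and Revenue = 4.
Supply = 2Demand + 6  [with Demand=0]  = 6
Profit = 3Demand + 3Revenue + 1  [with Demand=0, Revenue=4]  = 13
Surplus = max(Supply, Profit) + 2  [with Supply=6, Profit=13]  = 15
Without intervention: Supply = 2Demand + 6  [with Demand=0]  = 6; Cost = -2Demand - 3Supply  [with Demand=0, Supply=6]  = -18; Revenue = 3Supply - 2Cost + 1  [with Supply=6, Cost=-18]  = 55; Profit = 3Demand + 3Revenue + 1  [with Demand=0, Revenue=55]  = 166; Surplus = max(Supply, Profit) + 2  [with Supply=6, Profit=166]  = 168.
Change = 15 − 168 = -153.

-153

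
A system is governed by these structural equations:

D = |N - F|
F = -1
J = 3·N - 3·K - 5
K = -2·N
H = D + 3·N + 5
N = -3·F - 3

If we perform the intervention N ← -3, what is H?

Under do(N=-3), the mechanism N = -3·F - 3 is discarded; N is fixed at -3.
D = |N - F|  [with N=-3, F=-1]  = 2
H = D + 3·N + 5  [with D=2, N=-3]  = -2

-2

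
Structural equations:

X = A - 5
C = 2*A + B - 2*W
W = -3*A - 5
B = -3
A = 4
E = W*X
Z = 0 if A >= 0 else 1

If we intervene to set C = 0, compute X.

-1

Intervening sets C = 0 and removes its equation (C = 2*A + B - 2*W).
No directed path runs from C to X, so X keeps its natural value.
X = A - 5  [with A=4]  = -1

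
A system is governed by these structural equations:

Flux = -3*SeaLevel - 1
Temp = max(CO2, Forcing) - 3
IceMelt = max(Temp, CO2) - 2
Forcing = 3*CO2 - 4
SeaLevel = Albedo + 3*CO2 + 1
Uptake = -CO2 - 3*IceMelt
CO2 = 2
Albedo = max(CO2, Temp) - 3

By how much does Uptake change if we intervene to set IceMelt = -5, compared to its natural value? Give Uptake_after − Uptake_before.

do(IceMelt=-5) replaces the equation IceMelt = max(Temp, CO2) - 2 with the constant IceMelt = -5.
Uptake = -CO2 - 3*IceMelt  [with CO2=2, IceMelt=-5]  = 13
Without intervention: Forcing = 3*CO2 - 4  [with CO2=2]  = 2; Temp = max(CO2, Forcing) - 3  [with CO2=2, Forcing=2]  = -1; IceMelt = max(Temp, CO2) - 2  [with Temp=-1, CO2=2]  = 0; Uptake = -CO2 - 3*IceMelt  [with CO2=2, IceMelt=0]  = -2.
Change = 13 − (-2) = 15.

15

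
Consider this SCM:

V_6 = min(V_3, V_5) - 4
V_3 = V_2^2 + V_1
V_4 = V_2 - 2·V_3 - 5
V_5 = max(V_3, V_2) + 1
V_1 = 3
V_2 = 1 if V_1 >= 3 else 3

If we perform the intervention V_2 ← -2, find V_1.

Under do(V_2=-2), the mechanism V_2 = 1 if V_1 >= 3 else 3 is discarded; V_2 is fixed at -2.
V_1 is not downstream of the intervention, so its value is determined by the original equations.

3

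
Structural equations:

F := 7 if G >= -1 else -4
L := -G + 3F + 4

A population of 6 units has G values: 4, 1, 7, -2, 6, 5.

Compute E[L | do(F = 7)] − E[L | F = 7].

1.1

Under do(F=7), F's equation is replaced by F=7 for every unit. Per-unit L: 21, 24, 18, 27, 19, 20. Mean = 21.5.
Observing F=7 restricts to units where F's equation naturally yields 7: G ∈ {4, 1, 7, 6, 5}. In that subpopulation L = 21, 24, 18, 19, 20, mean 20.4.
Difference = 21.5 − 20.4 = 1.1.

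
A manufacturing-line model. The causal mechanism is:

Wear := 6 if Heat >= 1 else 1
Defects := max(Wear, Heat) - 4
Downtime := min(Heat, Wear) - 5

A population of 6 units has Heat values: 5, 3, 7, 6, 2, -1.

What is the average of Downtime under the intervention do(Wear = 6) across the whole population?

-1.5

do(Wear=6) breaks Wear's dependence on Heat. With Wear=6 fixed, Downtime across the units is 0, -2, 1, 1, -3, -6, mean -1.5.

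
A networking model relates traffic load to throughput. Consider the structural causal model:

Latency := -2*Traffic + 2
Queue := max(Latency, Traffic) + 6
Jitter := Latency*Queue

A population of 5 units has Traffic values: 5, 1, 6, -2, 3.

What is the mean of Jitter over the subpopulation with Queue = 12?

-24

E[Jitter|Queue=12] averages over only the 2 units with Queue=12 (Traffic = 6, -2): Jitter = -120, 72, mean -24.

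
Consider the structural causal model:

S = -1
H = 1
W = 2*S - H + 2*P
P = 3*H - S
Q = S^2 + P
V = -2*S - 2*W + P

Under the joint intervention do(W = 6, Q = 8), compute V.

-6

Setting W = 6, Q = 8 by intervention discards those variables' equations.
P = 3*H - S  [with H=1, S=-1]  = 4
V = -2*S - 2*W + P  [with S=-1, W=6, P=4]  = -6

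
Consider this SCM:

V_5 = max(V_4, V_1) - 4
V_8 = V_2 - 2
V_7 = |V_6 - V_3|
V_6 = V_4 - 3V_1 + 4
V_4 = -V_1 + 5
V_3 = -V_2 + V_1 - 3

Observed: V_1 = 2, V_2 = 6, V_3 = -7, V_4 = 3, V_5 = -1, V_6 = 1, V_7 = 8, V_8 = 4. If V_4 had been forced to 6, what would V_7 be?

The intervention breaks the incoming arrows to V_4: V_4 = -V_1 + 5 no longer applies, and V_4 = 6.
V_3 = -V_2 + V_1 - 3  [with V_2=6, V_1=2]  = -7
V_6 = V_4 - 3V_1 + 4  [with V_4=6, V_1=2]  = 4
V_7 = |V_6 - V_3|  [with V_6=4, V_3=-7]  = 11

11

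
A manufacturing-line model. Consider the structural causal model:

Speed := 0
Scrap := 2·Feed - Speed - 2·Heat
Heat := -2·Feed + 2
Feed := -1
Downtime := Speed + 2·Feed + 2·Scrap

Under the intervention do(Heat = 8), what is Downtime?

do(Heat=8) replaces the equation Heat := -2·Feed + 2 with the constant Heat = 8.
Scrap = 2·Feed - Speed - 2·Heat  [with Feed=-1, Speed=0, Heat=8]  = -18
Downtime = Speed + 2·Feed + 2·Scrap  [with Speed=0, Feed=-1, Scrap=-18]  = -38

-38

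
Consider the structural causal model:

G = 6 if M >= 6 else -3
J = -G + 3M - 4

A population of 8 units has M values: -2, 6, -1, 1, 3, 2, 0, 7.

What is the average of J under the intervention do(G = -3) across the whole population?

The intervention sets G=-3 in all 8 units regardless of M. Recomputing J per unit gives -7, 17, -4, 2, 8, 5, -1, 20; average 5.

5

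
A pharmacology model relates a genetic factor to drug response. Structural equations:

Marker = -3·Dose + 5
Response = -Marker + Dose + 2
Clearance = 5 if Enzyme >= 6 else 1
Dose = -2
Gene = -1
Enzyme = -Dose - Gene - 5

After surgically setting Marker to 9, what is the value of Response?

Intervening sets Marker = 9 and removes its equation (Marker = -3·Dose + 5).
Response = -Marker + Dose + 2  [with Marker=9, Dose=-2]  = -9

-9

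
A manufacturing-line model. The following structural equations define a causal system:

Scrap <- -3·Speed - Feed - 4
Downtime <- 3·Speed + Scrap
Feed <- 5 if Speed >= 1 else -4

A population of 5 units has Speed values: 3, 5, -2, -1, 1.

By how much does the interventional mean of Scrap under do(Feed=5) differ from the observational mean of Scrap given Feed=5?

do(Feed=5) breaks Feed's dependence on Speed. With Feed=5 fixed, Scrap across the units is -18, -24, -3, -6, -12, mean -12.6.
Observing Feed=5 restricts to units where Feed's equation naturally yields 5: Speed ∈ {3, 5, 1}. In that subpopulation Scrap = -18, -24, -12, mean -18.
Difference = -12.6 − (-18) = 5.4.

5.4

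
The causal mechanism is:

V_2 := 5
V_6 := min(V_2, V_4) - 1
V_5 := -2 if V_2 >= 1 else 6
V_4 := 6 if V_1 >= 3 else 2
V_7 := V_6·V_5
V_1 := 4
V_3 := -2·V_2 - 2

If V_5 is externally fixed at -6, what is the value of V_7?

Under do(V_5=-6), the mechanism V_5 := -2 if V_2 >= 1 else 6 is discarded; V_5 is fixed at -6.
V_4 = 6 if V_1 >= 3 else 2  [with V_1=4]  = 6
V_6 = min(V_2, V_4) - 1  [with V_2=5, V_4=6]  = 4
V_7 = V_6·V_5  [with V_6=4, V_5=-6]  = -24

-24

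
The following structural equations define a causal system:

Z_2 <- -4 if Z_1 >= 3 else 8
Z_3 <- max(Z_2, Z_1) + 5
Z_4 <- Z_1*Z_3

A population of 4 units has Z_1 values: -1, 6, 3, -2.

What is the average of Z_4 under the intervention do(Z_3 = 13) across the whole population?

Under do(Z_3=13), Z_3's equation is replaced by Z_3=13 for every unit. Per-unit Z_4: -13, 78, 39, -26. Mean = 19.5.

19.5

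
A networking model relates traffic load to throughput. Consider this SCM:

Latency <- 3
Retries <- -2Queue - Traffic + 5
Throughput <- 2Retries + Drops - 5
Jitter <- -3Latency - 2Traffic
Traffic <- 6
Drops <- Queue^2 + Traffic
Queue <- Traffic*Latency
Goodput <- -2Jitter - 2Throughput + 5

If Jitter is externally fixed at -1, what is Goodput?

-495

Intervening sets Jitter = -1 and removes its equation (Jitter <- -3Latency - 2Traffic).
Queue = Traffic*Latency  [with Traffic=6, Latency=3]  = 18
Drops = Queue^2 + Traffic  [with Queue=18, Traffic=6]  = 330
Retries = -2Queue - Traffic + 5  [with Queue=18, Traffic=6]  = -37
Throughput = 2Retries + Drops - 5  [with Retries=-37, Drops=330]  = 251
Goodput = -2Jitter - 2Throughput + 5  [with Jitter=-1, Throughput=251]  = -495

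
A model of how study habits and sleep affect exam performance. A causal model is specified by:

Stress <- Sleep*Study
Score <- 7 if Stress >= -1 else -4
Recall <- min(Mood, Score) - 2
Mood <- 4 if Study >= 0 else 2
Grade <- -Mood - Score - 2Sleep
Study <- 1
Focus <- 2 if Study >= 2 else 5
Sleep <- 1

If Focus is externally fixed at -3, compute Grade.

-13

do(Focus=-3) replaces the equation Focus <- 2 if Study >= 2 else 5 with the constant Focus = -3.
No directed path runs from Focus to Grade, so Grade keeps its natural value.
Stress = Sleep*Study  [with Sleep=1, Study=1]  = 1
Score = 7 if Stress >= -1 else -4  [with Stress=1]  = 7
Mood = 4 if Study >= 0 else 2  [with Study=1]  = 4
Grade = -Mood - Score - 2Sleep  [with Mood=4, Score=7, Sleep=1]  = -13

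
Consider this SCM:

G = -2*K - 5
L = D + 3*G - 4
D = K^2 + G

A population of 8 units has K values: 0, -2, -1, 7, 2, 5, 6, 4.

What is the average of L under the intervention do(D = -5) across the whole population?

do(D=-5) breaks D's dependence on K. With D=-5 fixed, L across the units is -24, -12, -18, -66, -36, -54, -60, -48, mean -39.75.

-39.75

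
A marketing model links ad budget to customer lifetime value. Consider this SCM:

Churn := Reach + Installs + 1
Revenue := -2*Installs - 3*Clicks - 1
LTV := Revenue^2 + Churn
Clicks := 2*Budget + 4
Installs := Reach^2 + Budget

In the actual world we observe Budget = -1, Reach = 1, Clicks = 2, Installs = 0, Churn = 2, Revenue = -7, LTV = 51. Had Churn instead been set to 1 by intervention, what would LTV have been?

50

Under do(Churn=1), the mechanism Churn := Reach + Installs + 1 is discarded; Churn is fixed at 1.
Clicks = 2*Budget + 4  [with Budget=-1]  = 2
Installs = Reach^2 + Budget  [with Reach=1, Budget=-1]  = 0
Revenue = -2*Installs - 3*Clicks - 1  [with Installs=0, Clicks=2]  = -7
LTV = Revenue^2 + Churn  [with Revenue=-7, Churn=1]  = 50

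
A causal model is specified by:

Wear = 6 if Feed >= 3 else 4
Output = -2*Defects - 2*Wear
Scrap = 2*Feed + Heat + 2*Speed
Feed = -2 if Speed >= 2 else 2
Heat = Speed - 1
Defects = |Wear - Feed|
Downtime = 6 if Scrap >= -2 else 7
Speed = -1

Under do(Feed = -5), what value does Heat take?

-2

The intervention breaks the incoming arrows to Feed: Feed = -2 if Speed >= 2 else 2 no longer applies, and Feed = -5.
Since Heat is not a descendant of the intervened variable, it is unaffected.
Heat = Speed - 1  [with Speed=-1]  = -2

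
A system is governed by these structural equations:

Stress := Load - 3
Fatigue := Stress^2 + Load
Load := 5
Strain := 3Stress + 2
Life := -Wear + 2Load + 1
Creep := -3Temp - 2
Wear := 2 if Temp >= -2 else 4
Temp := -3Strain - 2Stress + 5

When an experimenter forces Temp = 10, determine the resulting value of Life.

do(Temp=10) replaces the equation Temp := -3Strain - 2Stress + 5 with the constant Temp = 10.
Wear = 2 if Temp >= -2 else 4  [with Temp=10]  = 2
Life = -Wear + 2Load + 1  [with Wear=2, Load=5]  = 9

9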